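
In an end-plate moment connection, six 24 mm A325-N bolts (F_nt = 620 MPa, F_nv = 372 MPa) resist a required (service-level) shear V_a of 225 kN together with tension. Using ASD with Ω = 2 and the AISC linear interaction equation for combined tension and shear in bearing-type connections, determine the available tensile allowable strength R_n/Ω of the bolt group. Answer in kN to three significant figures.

719 kN

A_b = π·24²/4 = 452.4 mm²; f_rv = 225 × 1000 / (6 × 452.4) = 82.89 MPa.
F'_nt = 1.3 F_nt − (Ω F_nt / F_nv) f_rv = 1.3·620 − (2·620/372)·82.89 = 529.7 MPa, capped at F_nt → F'_nt = 529.7 MPa.
R_n = F'_nt · A_b · n = 529.7 × 452.4 × 6 / 1000 = 1438 kN.
Allowable strength R_n/Ω = 1438 / 2 = 719 kN.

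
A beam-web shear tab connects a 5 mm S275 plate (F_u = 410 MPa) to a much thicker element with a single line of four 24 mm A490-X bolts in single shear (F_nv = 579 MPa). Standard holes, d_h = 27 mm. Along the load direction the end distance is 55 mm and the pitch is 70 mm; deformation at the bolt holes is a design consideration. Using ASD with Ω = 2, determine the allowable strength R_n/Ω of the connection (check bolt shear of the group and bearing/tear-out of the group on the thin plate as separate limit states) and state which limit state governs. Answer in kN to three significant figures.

210 kN (bearing governs)

Bolt shear: A_b = π·24²/4 = 452.4 mm²; R_n = 579 × 452.4 × 4 × 1 / 1000 = 1048 kN → 1048 / 2 = 524 kN.
Bearing (1.2 l_c t F_u ≤ 2.4 d t F_u): upper limit = 2.4·24·5·410 / 1000 = 118.1 kN.
  Edge l_c = 55 − 27/2 = 41.5 → r_n = 102.1 kN; interior l_c = 70 − 27 = 43 → r_n = 105.8 kN.
  R_n,bearing = 1·102.1 + 3·105.8 = 419.4 kN → 419.4 / 2 = 210 kN.
Bearing governs: 210 kN.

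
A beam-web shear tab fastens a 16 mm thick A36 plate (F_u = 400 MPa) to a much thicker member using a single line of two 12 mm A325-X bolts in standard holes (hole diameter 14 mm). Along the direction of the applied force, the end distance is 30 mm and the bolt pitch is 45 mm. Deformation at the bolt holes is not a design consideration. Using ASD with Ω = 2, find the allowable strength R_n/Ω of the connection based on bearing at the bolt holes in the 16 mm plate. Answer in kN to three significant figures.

Per bolt r_n = 1.5 l_c t F_u ≤ 3.0 d t F_u; upper limit = 3.0 × 12 × 16 × 400 / 1000 = 230.4 kN.
Edge bolt: l_c = 30 − 14/2 = 23 mm → 1.5 × 23 × 16 × 400 / 1000 = 220.8 → r_n = 220.8 kN.
Interior bolts: l_c = 45 − 14 = 31 mm → 1.5 × 31 × 16 × 400 / 1000 = 297.6 → r_n = 230.4 kN.
R_n = 1 × 220.8 + 1 × 230.4 = 451.2 kN.
Allowable strength R_n/Ω = 451.2 / 2 = 226 kN.

226 kN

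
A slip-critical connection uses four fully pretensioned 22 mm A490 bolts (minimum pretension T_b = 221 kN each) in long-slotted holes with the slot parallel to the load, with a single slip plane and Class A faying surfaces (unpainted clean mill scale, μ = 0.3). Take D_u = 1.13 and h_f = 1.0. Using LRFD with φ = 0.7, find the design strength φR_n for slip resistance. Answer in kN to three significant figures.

R_n = μ · D_u · h_f · T_b · n_s · n_b = 0.3 × 1.13 × 1.0 × 221 × 1 × 4 = 299.7 kN.
Design strength φR_n = 0.7 × 299.7 = 210 kN.

210 kN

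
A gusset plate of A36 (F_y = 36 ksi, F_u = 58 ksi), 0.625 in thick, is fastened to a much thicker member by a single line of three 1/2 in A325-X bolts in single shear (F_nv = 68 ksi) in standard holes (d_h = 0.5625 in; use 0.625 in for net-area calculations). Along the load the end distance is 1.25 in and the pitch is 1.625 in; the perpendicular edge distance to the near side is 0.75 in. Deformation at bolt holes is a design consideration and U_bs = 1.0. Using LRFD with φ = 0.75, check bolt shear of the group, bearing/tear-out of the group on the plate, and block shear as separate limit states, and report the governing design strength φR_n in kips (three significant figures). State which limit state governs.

Bolt shear: A_b = π·0.5²/4 = 0.1963 in²; R_n = 68 × 0.1963 × 3 × 1 = 40.06 kips → 0.75 × 40.06 = 30 kips.
Bearing: edge l_c = 0.9688, r_n = 42.14 kips; interior l_c = 1.062, r_n = 43.5 kips; R_n = 42.14 + 2·43.5 = 129.1 kips → 96.9 kips.
Block shear: A_gv = 2.812, A_nv = 1.836, A_nt = 0.2734 in²; R_n = min(0.6F_uA_nv, 0.6F_yA_gv) + U_bs·F_u·A_nt = 76.61 kips → 57.5 kips.
Bolt shear governs: 30 kips.

30 kips (bolt shear governs)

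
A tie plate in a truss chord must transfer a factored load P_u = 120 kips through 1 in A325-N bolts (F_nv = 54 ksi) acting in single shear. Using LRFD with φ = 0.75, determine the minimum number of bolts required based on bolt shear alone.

4 bolts

A_b = π·1²/4 = 0.7854 in².
Per-bolt design strength φR_n = 0.75 × 54 × 0.7854 × 1 = 31.81 kips.
n ≥ 120 / 31.81 = 3.773 → use 4 bolts.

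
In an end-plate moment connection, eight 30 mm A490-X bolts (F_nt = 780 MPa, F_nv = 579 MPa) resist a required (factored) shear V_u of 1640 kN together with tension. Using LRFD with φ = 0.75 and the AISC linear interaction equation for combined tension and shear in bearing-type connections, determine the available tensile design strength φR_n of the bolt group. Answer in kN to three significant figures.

A_b = π·30²/4 = 706.9 mm²; f_rv = 1640 × 1000 / (8 × 706.9) = 290 MPa.
F'_nt = 1.3 F_nt − (F_nt / φF_nv) f_rv = 1.3·780 − (780/(0.75·579))·290 = 493.1 MPa, capped at F_nt → F'_nt = 493.1 MPa.
R_n = F'_nt · A_b · n = 493.1 × 706.9 × 8 / 1000 = 2788 kN.
Design strength φR_n = 0.75 × 2788 = 2090 kN.

2090 kN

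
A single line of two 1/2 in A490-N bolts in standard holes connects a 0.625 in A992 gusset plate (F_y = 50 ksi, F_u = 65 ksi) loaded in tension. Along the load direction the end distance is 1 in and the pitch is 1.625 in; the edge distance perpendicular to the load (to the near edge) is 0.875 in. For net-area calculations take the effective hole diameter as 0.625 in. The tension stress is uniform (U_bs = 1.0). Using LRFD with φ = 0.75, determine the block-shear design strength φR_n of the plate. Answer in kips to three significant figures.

Shear plane L_v = 1 + 1·1.625 = 2.625 in; A_gv = 2.625 × 0.625 = 1.641 in².
A_nv = (2.625 − 1.5·0.625) × 0.625 = 1.055 in².
A_nt = (0.875 − 0.5·0.625) × 0.625 = 0.3516 in².
0.6 F_u A_nv = 41.13 kips; 0.6 F_y A_gv = 49.22 kips → shear rupture governs the shear term.
R_n = 41.13 + 1.0 × 65 × 0.3516 = 63.98 kips.
Design strength φR_n = 0.75 × 63.98 = 48 kips.

48 kips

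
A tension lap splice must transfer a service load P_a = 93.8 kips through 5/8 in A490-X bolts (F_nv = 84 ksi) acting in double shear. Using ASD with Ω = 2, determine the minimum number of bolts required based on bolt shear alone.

A_b = π·0.625²/4 = 0.3068 in².
Per-bolt allowable strength R_n/Ω = 84 × 0.3068 × 2 / 2 = 25.77 kips.
n ≥ 93.8 / 25.77 = 3.64 → use 4 bolts.

4 bolts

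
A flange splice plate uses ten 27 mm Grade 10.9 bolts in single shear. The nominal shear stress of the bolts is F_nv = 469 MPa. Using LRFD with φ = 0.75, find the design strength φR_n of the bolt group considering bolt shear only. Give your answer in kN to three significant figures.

2010 kN

A_b = π × 27² / 4 = 572.6 mm².
R_n = F_nv · A_b · n · n_s = 469 × 572.6 × 10 × 1 / 1000 = 2685 kN.
Design strength φR_n = 0.75 × 2685 = 2010 kN.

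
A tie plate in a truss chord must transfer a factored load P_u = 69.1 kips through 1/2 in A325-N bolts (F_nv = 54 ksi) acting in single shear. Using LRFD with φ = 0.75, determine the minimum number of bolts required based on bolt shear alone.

A_b = π·0.5²/4 = 0.1963 in².
Per-bolt design strength φR_n = 0.75 × 54 × 0.1963 × 1 = 7.952 kips.
n ≥ 69.1 / 7.952 = 8.689 → use 9 bolts.

9 bolts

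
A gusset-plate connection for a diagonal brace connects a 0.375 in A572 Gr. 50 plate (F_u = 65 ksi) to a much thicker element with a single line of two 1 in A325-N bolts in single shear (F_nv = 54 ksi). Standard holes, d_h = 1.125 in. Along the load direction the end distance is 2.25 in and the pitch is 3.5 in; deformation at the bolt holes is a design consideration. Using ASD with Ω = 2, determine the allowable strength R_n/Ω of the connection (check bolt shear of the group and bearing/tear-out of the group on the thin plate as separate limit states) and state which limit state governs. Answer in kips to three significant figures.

Bolt shear: A_b = π·1²/4 = 0.7854 in²; R_n = 54 × 0.7854 × 2 × 1 = 84.82 kips → 84.82 / 2 = 42.4 kips.
Bearing (1.2 l_c t F_u ≤ 2.4 d t F_u): upper limit = 2.4·1·0.375·65 = 58.5 kips.
  Edge l_c = 2.25 − 1.125/2 = 1.688 → r_n = 49.36 kips; interior l_c = 3.5 − 1.125 = 2.375 → r_n = 58.5 kips.
  R_n,bearing = 1·49.36 + 1·58.5 = 107.9 kips → 107.9 / 2 = 53.9 kips.
Bolt shear governs: 42.4 kips.

42.4 kips (bolt shear governs)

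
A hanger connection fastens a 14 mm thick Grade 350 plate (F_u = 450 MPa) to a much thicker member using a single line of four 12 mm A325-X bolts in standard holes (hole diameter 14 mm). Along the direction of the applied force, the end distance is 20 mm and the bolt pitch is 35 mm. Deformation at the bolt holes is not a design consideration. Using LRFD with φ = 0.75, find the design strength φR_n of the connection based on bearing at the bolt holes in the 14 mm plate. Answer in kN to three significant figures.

Per bolt r_n = 1.5 l_c t F_u ≤ 3.0 d t F_u; upper limit = 3.0 × 12 × 14 × 450 / 1000 = 226.8 kN.
Edge bolt: l_c = 20 − 14/2 = 13 mm → 1.5 × 13 × 14 × 450 / 1000 = 122.9 → r_n = 122.9 kN.
Interior bolts: l_c = 35 − 14 = 21 mm → 1.5 × 21 × 14 × 450 / 1000 = 198.5 → r_n = 198.5 kN.
R_n = 1 × 122.9 + 3 × 198.5 = 718.2 kN.
Design strength φR_n = 0.75 × 718.2 = 539 kN.

539 kN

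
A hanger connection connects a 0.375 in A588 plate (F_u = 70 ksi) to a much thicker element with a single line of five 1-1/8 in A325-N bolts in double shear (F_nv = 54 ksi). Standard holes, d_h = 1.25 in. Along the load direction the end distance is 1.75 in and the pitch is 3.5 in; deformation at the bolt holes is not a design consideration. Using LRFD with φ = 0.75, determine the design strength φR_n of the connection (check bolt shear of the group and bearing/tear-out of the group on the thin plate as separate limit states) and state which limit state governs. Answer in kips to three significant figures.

Bolt shear: A_b = π·1.125²/4 = 0.994 in²; R_n = 54 × 0.994 × 5 × 2 = 536.8 kips → 0.75 × 536.8 = 403 kips.
Bearing (1.5 l_c t F_u ≤ 3.0 d t F_u): upper limit = 3.0·1.125·0.375·70 = 88.59 kips.
  Edge l_c = 1.75 − 1.25/2 = 1.125 → r_n = 44.3 kips; interior l_c = 3.5 − 1.25 = 2.25 → r_n = 88.59 kips.
  R_n,bearing = 1·44.3 + 4·88.59 = 398.7 kips → 0.75 × 398.7 = 299 kips.
Bearing governs: 299 kips.

299 kips (bearing governs)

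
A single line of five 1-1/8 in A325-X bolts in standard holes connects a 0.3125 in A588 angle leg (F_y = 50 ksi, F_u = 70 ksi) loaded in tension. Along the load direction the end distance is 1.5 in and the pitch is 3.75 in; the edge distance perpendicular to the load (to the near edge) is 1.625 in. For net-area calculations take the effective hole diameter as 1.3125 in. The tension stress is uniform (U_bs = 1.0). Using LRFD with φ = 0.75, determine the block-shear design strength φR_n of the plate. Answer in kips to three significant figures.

120 kips

Shear plane L_v = 1.5 + 4·3.75 = 16.5 in; A_gv = 16.5 × 0.3125 = 5.156 in².
A_nv = (16.5 − 4.5·1.3125) × 0.3125 = 3.311 in².
A_nt = (1.625 − 0.5·1.3125) × 0.3125 = 0.3027 in².
0.6 F_u A_nv = 139 kips; 0.6 F_y A_gv = 154.7 kips → shear rupture governs the shear term.
R_n = 139 + 1.0 × 70 × 0.3027 = 160.2 kips.
Design strength φR_n = 0.75 × 160.2 = 120 kips.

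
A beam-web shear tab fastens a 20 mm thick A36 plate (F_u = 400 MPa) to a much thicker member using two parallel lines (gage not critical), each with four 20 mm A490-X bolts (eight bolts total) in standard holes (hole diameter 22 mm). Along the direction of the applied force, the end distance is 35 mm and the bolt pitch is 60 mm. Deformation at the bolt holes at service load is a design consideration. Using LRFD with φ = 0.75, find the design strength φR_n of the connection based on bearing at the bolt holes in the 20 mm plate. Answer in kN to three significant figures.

Per bolt r_n = 1.2 l_c t F_u ≤ 2.4 d t F_u; upper limit = 2.4 × 20 × 20 × 400 / 1000 = 384 kN.
Edge bolt: l_c = 35 − 22/2 = 24 mm → 1.2 × 24 × 20 × 400 / 1000 = 230.4 → r_n = 230.4 kN.
Interior bolts: l_c = 60 − 22 = 38 mm → 1.2 × 38 × 20 × 400 / 1000 = 364.8 → r_n = 364.8 kN.
R_n = 2 × 230.4 + 6 × 364.8 = 2650 kN.
Design strength φR_n = 0.75 × 2650 = 1990 kN.

1990 kN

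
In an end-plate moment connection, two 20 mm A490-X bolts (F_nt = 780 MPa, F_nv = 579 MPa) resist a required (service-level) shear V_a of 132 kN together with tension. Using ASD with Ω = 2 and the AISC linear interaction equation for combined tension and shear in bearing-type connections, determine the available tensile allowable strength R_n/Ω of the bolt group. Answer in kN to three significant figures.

A_b = π·20²/4 = 314.2 mm²; f_rv = 132 × 1000 / (2 × 314.2) = 210.1 MPa.
F'_nt = 1.3 F_nt − (Ω F_nt / F_nv) f_rv = 1.3·780 − (2·780/579)·210.1 = 448 MPa, capped at F_nt → F'_nt = 448 MPa.
R_n = F'_nt · A_b · n = 448 × 314.2 × 2 / 1000 = 281.5 kN.
Allowable strength R_n/Ω = 281.5 / 2 = 141 kN.

141 kN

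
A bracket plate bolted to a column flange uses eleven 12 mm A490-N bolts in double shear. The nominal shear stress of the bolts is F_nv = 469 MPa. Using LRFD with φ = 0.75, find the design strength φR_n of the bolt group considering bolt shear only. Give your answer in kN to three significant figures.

A_b = π × 12² / 4 = 113.1 mm².
R_n = F_nv · A_b · n · n_s = 469 × 113.1 × 11 × 2 / 1000 = 1167 kN.
Design strength φR_n = 0.75 × 1167 = 875 kN.

875 kN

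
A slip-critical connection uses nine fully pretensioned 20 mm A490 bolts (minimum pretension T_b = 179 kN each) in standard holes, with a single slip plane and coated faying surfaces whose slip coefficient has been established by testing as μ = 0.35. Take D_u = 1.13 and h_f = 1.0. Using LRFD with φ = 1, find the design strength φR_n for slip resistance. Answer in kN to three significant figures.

R_n = μ · D_u · h_f · T_b · n_s · n_b = 0.35 × 1.13 × 1.0 × 179 × 1 × 9 = 637.2 kN.
Design strength φR_n = 1 × 637.2 = 637 kN.

637 kN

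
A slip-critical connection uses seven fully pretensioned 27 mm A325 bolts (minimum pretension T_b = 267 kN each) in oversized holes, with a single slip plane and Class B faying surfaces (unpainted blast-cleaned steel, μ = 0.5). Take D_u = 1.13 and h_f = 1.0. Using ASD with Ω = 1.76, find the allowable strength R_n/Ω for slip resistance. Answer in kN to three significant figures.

R_n = μ · D_u · h_f · T_b · n_s · n_b = 0.5 × 1.13 × 1.0 × 267 × 1 × 7 = 1056 kN.
Allowable strength R_n/Ω = 1056 / 1.76 = 600 kN.

600 kN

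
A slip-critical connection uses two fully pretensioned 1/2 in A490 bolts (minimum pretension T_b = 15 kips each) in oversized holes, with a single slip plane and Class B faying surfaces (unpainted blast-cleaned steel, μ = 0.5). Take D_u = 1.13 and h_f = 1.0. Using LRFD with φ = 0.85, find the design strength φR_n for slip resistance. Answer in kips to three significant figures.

14.4 kips

R_n = μ · D_u · h_f · T_b · n_s · n_b = 0.5 × 1.13 × 1.0 × 15 × 1 × 2 = 16.95 kips.
Design strength φR_n = 0.85 × 16.95 = 14.4 kips.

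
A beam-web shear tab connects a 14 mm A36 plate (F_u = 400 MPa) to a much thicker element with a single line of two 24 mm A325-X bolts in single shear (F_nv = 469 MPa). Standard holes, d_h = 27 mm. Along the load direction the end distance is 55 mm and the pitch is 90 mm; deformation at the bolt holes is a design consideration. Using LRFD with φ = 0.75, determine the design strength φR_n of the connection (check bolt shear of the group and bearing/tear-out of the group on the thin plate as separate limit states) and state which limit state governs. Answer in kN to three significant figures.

Bolt shear: A_b = π·24²/4 = 452.4 mm²; R_n = 469 × 452.4 × 2 × 1 / 1000 = 424.3 kN → 0.75 × 424.3 = 318 kN.
Bearing (1.2 l_c t F_u ≤ 2.4 d t F_u): upper limit = 2.4·24·14·400 / 1000 = 322.6 kN.
  Edge l_c = 55 − 27/2 = 41.5 → r_n = 278.9 kN; interior l_c = 90 − 27 = 63 → r_n = 322.6 kN.
  R_n,bearing = 1·278.9 + 1·322.6 = 601.4 kN → 0.75 × 601.4 = 451 kN.
Bolt shear governs: 318 kN.

318 kN (bolt shear governs)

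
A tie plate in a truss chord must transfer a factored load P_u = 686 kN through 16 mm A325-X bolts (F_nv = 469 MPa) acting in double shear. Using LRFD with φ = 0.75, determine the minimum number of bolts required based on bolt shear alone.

A_b = π·16²/4 = 201.1 mm².
Per-bolt design strength φR_n = 0.75 × 469 × 201.1 × 2 / 1000 = 141.4 kN.
n ≥ 686 / 141.4 = 4.85 → use 5 bolts.

5 bolts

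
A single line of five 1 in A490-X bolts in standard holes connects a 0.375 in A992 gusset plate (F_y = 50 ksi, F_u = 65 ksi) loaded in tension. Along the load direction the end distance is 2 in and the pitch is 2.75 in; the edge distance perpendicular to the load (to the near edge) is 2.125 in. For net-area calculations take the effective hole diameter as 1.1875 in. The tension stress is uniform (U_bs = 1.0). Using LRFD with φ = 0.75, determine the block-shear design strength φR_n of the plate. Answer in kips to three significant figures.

112 kips

Shear plane L_v = 2 + 4·2.75 = 13 in; A_gv = 13 × 0.375 = 4.875 in².
A_nv = (13 − 4.5·1.1875) × 0.375 = 2.871 in².
A_nt = (2.125 − 0.5·1.1875) × 0.375 = 0.5742 in².
0.6 F_u A_nv = 112 kips; 0.6 F_y A_gv = 146.2 kips → shear rupture governs the shear term.
R_n = 112 + 1.0 × 65 × 0.5742 = 149.3 kips.
Design strength φR_n = 0.75 × 149.3 = 112 kips.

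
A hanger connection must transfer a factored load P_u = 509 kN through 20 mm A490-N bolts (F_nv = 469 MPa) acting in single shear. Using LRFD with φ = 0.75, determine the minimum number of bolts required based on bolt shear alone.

A_b = π·20²/4 = 314.2 mm².
Per-bolt design strength φR_n = 0.75 × 469 × 314.2 × 1 / 1000 = 110.5 kN.
n ≥ 509 / 110.5 = 4.606 → use 5 bolts.

5 bolts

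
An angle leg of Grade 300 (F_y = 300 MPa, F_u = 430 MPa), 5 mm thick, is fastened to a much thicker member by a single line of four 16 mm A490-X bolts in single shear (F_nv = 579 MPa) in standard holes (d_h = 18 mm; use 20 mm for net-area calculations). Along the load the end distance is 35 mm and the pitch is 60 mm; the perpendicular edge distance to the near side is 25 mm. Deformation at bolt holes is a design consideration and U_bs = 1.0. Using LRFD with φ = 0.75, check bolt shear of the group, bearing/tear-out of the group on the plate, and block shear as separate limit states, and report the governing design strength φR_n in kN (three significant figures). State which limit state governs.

164 kN (block shear governs)

Bolt shear: A_b = π·16²/4 = 201.1 mm²; R_n = 579 × 201.1 × 4 × 1 / 1000 = 465.7 kN → 0.75 × 465.7 = 349 kN.
Bearing: edge l_c = 26, r_n = 67.08 kN; interior l_c = 42, r_n = 82.56 kN; R_n = 67.08 + 3·82.56 = 314.8 kN → 236 kN.
Block shear: A_gv = 1075, A_nv = 725, A_nt = 75 mm²; R_n = min(0.6F_uA_nv, 0.6F_yA_gv) + U_bs·F_u·A_nt = 219.3 kN → 164 kN.
Block shear governs: 164 kN.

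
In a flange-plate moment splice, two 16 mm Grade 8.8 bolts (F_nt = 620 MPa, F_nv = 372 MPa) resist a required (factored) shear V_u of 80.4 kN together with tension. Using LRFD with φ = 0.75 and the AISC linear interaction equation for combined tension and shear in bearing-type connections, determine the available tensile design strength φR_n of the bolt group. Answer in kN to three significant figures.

A_b = π·16²/4 = 201.1 mm²; f_rv = 80.4 × 1000 / (2 × 201.1) = 199.9 MPa.
F'_nt = 1.3 F_nt − (F_nt / φF_nv) f_rv = 1.3·620 − (620/(0.75·372))·199.9 = 361.7 MPa, capped at F_nt → F'_nt = 361.7 MPa.
R_n = F'_nt · A_b · n = 361.7 × 201.1 × 2 / 1000 = 145.4 kN.
Design strength φR_n = 0.75 × 145.4 = 109 kN.

109 kN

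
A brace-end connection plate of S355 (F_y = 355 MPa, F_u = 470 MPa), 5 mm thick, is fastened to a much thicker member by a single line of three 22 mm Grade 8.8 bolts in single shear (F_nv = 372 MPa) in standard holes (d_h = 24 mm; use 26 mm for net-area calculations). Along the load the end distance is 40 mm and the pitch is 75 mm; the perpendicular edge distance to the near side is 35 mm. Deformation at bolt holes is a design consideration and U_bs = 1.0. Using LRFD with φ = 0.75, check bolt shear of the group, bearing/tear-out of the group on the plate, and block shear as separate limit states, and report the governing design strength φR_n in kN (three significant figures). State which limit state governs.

Bolt shear: A_b = π·22²/4 = 380.1 mm²; R_n = 372 × 380.1 × 3 × 1 / 1000 = 424.2 kN → 0.75 × 424.2 = 318 kN.
Bearing: edge l_c = 28, r_n = 78.96 kN; interior l_c = 51, r_n = 124.1 kN; R_n = 78.96 + 2·124.1 = 327.1 kN → 245 kN.
Block shear: A_gv = 950, A_nv = 625, A_nt = 110 mm²; R_n = min(0.6F_uA_nv, 0.6F_yA_gv) + U_bs·F_u·A_nt = 228 kN → 171 kN.
Block shear governs: 171 kN.

171 kN (block shear governs)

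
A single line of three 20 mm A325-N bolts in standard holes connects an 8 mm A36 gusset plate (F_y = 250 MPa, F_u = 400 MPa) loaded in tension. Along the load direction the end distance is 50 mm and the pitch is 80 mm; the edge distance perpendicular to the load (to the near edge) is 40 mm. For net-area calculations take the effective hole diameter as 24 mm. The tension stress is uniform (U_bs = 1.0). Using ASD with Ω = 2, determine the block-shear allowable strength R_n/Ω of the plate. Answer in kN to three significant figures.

Shear plane L_v = 50 + 2·80 = 210 mm; A_gv = 210 × 8 = 1680 mm².
A_nv = (210 − 2.5·24) × 8 = 1200 mm².
A_nt = (40 − 0.5·24) × 8 = 224 mm².
0.6 F_u A_nv = 288 kN; 0.6 F_y A_gv = 252 kN → shear yielding governs the shear term.
R_n = 252 + 1.0 × 400 × 224 / 1000 = 341.6 kN.
Allowable strength R_n/Ω = 341.6 / 2 = 171 kN.

171 kN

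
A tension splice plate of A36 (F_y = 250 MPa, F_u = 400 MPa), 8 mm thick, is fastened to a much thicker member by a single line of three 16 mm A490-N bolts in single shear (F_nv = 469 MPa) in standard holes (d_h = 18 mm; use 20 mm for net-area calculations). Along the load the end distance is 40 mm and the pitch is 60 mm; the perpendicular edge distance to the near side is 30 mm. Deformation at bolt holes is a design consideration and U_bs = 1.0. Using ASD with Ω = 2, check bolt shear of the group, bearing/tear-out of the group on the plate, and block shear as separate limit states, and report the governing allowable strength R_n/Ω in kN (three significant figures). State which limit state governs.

128 kN (block shear governs)

Bolt shear: A_b = π·16²/4 = 201.1 mm²; R_n = 469 × 201.1 × 3 × 1 / 1000 = 282.9 kN → 282.9 / 2 = 141 kN.
Bearing: edge l_c = 31, r_n = 119 kN; interior l_c = 42, r_n = 122.9 kN; R_n = 119 + 2·122.9 = 364.8 kN → 182 kN.
Block shear: A_gv = 1280, A_nv = 880, A_nt = 160 mm²; R_n = min(0.6F_uA_nv, 0.6F_yA_gv) + U_bs·F_u·A_nt = 256 kN → 128 kN.
Block shear governs: 128 kN.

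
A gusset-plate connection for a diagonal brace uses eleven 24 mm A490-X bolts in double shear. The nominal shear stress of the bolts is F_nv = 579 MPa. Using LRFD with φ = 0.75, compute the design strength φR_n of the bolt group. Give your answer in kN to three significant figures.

4320 kN

A_b = π × 24² / 4 = 452.4 mm².
R_n = F_nv · A_b · n · n_s = 579 × 452.4 × 11 × 2 / 1000 = 5763 kN.
Design strength φR_n = 0.75 × 5763 = 4320 kN.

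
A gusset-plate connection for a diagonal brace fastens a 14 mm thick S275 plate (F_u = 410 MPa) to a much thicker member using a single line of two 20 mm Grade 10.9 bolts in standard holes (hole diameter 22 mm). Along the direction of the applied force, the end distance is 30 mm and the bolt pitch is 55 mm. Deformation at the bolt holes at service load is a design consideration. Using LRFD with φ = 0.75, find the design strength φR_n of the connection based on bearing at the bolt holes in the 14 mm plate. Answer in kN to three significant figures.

269 kN

Per bolt r_n = 1.2 l_c t F_u ≤ 2.4 d t F_u; upper limit = 2.4 × 20 × 14 × 410 / 1000 = 275.5 kN.
Edge bolt: l_c = 30 − 22/2 = 19 mm → 1.2 × 19 × 14 × 410 / 1000 = 130.9 → r_n = 130.9 kN.
Interior bolts: l_c = 55 − 22 = 33 mm → 1.2 × 33 × 14 × 410 / 1000 = 227.3 → r_n = 227.3 kN.
R_n = 1 × 130.9 + 1 × 227.3 = 358.2 kN.
Design strength φR_n = 0.75 × 358.2 = 269 kN.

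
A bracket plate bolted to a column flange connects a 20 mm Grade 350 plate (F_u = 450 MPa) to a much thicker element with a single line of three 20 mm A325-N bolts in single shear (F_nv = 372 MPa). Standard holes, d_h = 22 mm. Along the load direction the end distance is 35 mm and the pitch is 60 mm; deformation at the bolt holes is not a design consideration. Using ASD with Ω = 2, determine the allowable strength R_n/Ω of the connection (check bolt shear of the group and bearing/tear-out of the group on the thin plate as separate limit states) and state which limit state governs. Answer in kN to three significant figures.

Bolt shear: A_b = π·20²/4 = 314.2 mm²; R_n = 372 × 314.2 × 3 × 1 / 1000 = 350.6 kN → 350.6 / 2 = 175 kN.
Bearing (1.5 l_c t F_u ≤ 3.0 d t F_u): upper limit = 3.0·20·20·450 / 1000 = 540 kN.
  Edge l_c = 35 − 22/2 = 24 → r_n = 324 kN; interior l_c = 60 − 22 = 38 → r_n = 513 kN.
  R_n,bearing = 1·324 + 2·513 = 1350 kN → 1350 / 2 = 675 kN.
Bolt shear governs: 175 kN.

175 kN (bolt shear governs)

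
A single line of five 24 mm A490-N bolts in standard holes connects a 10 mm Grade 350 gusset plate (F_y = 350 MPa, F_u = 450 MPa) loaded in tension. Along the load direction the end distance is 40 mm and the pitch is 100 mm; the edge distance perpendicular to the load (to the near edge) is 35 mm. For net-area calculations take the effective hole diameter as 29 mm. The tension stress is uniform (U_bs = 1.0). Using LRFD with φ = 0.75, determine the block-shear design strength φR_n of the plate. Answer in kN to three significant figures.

696 kN

Shear plane L_v = 40 + 4·100 = 440 mm; A_gv = 440 × 10 = 4400 mm².
A_nv = (440 − 4.5·29) × 10 = 3095 mm².
A_nt = (35 − 0.5·29) × 10 = 205 mm².
0.6 F_u A_nv = 835.6 kN; 0.6 F_y A_gv = 924 kN → shear rupture governs the shear term.
R_n = 835.6 + 1.0 × 450 × 205 / 1000 = 927.9 kN.
Design strength φR_n = 0.75 × 927.9 = 696 kN.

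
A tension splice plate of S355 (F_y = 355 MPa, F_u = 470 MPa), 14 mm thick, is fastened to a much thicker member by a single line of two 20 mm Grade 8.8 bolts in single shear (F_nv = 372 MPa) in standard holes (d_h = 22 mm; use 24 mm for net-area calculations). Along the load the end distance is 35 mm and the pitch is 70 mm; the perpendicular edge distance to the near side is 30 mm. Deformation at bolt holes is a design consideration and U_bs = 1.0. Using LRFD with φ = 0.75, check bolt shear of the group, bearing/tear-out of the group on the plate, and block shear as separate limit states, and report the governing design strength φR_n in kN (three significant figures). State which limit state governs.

175 kN (bolt shear governs)

Bolt shear: A_b = π·20²/4 = 314.2 mm²; R_n = 372 × 314.2 × 2 × 1 / 1000 = 233.7 kN → 0.75 × 233.7 = 175 kN.
Bearing: edge l_c = 24, r_n = 189.5 kN; interior l_c = 48, r_n = 315.8 kN; R_n = 189.5 + 1·315.8 = 505.3 kN → 379 kN.
Block shear: A_gv = 1470, A_nv = 966, A_nt = 252 mm²; R_n = min(0.6F_uA_nv, 0.6F_yA_gv) + U_bs·F_u·A_nt = 390.9 kN → 293 kN.
Bolt shear governs: 175 kN.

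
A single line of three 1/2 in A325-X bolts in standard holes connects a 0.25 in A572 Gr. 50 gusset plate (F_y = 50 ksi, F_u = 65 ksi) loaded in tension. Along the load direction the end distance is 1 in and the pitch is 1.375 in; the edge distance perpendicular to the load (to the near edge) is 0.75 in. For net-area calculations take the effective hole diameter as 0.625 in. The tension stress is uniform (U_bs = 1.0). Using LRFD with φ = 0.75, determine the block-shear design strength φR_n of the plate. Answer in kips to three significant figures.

Shear plane L_v = 1 + 2·1.375 = 3.75 in; A_gv = 3.75 × 0.25 = 0.9375 in².
A_nv = (3.75 − 2.5·0.625) × 0.25 = 0.5469 in².
A_nt = (0.75 − 0.5·0.625) × 0.25 = 0.1094 in².
0.6 F_u A_nv = 21.33 kips; 0.6 F_y A_gv = 28.12 kips → shear rupture governs the shear term.
R_n = 21.33 + 1.0 × 65 × 0.1094 = 28.44 kips.
Design strength φR_n = 0.75 × 28.44 = 21.3 kips.

21.3 kips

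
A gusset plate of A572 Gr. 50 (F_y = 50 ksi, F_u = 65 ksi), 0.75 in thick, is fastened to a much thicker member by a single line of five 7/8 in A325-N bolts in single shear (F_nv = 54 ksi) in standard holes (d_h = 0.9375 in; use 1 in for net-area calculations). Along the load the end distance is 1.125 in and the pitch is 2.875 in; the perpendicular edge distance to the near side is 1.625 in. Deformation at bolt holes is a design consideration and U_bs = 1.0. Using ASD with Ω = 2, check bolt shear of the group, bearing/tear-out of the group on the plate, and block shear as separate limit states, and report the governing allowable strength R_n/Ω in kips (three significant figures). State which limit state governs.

Bolt shear: A_b = π·0.875²/4 = 0.6013 in²; R_n = 54 × 0.6013 × 5 × 1 = 162.4 kips → 162.4 / 2 = 81.2 kips.
Bearing: edge l_c = 0.6562, r_n = 38.39 kips; interior l_c = 1.938, r_n = 102.4 kips; R_n = 38.39 + 4·102.4 = 447.9 kips → 224 kips.
Block shear: A_gv = 9.469, A_nv = 6.094, A_nt = 0.8438 in²; R_n = min(0.6F_uA_nv, 0.6F_yA_gv) + U_bs·F_u·A_nt = 292.5 kips → 146 kips.
Bolt shear governs: 81.2 kips.

81.2 kips (bolt shear governs)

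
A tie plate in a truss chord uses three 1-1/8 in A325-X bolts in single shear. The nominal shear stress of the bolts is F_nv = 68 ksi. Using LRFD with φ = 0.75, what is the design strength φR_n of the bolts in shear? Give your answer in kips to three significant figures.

152 kips

A_b = π × 1.125² / 4 = 0.994 in².
R_n = F_nv · A_b · n · n_s = 68 × 0.994 × 3 × 1 = 202.8 kips.
Design strength φR_n = 0.75 × 202.8 = 152 kips.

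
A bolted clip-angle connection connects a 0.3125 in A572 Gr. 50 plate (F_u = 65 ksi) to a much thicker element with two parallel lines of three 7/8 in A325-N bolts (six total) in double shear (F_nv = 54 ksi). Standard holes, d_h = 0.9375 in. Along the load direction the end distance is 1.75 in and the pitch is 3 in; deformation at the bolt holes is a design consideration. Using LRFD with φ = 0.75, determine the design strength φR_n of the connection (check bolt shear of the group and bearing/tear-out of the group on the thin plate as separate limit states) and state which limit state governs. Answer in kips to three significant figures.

Bolt shear: A_b = π·0.875²/4 = 0.6013 in²; R_n = 54 × 0.6013 × 6 × 2 = 389.7 kips → 0.75 × 389.7 = 292 kips.
Bearing (1.2 l_c t F_u ≤ 2.4 d t F_u): upper limit = 2.4·0.875·0.3125·65 = 42.66 kips.
  Edge l_c = 1.75 − 0.9375/2 = 1.281 → r_n = 31.23 kips; interior l_c = 3 − 0.9375 = 2.062 → r_n = 42.66 kips.
  R_n,bearing = 2·31.23 + 4·42.66 = 233.1 kips → 0.75 × 233.1 = 175 kips.
Bearing governs: 175 kips.

175 kips (bearing governs)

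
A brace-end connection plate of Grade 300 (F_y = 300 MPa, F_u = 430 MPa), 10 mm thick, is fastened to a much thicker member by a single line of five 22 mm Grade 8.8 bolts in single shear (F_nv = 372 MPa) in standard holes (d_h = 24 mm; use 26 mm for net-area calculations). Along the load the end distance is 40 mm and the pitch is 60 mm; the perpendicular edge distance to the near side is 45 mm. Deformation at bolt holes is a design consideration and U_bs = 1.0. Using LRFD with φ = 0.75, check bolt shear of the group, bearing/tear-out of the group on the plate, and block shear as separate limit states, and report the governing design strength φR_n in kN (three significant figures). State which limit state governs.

Bolt shear: A_b = π·22²/4 = 380.1 mm²; R_n = 372 × 380.1 × 5 × 1 / 1000 = 707 kN → 0.75 × 707 = 530 kN.
Bearing: edge l_c = 28, r_n = 144.5 kN; interior l_c = 36, r_n = 185.8 kN; R_n = 144.5 + 4·185.8 = 887.5 kN → 666 kN.
Block shear: A_gv = 2800, A_nv = 1630, A_nt = 320 mm²; R_n = min(0.6F_uA_nv, 0.6F_yA_gv) + U_bs·F_u·A_nt = 558.1 kN → 419 kN.
Block shear governs: 419 kN.

419 kN (block shear governs)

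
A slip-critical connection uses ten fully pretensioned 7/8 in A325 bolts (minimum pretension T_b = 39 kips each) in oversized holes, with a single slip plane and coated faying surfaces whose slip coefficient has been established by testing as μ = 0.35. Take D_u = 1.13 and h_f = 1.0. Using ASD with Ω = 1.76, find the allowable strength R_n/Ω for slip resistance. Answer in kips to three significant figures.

R_n = μ · D_u · h_f · T_b · n_s · n_b = 0.35 × 1.13 × 1.0 × 39 × 1 × 10 = 154.2 kips.
Allowable strength R_n/Ω = 154.2 / 1.76 = 87.6 kips.

87.6 kips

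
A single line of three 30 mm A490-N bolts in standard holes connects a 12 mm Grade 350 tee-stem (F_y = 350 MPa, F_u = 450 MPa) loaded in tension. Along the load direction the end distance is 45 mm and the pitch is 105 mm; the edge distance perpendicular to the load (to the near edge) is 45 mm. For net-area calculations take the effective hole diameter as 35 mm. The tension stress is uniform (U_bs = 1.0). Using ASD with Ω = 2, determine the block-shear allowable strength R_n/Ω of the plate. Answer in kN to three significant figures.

346 kN

Shear plane L_v = 45 + 2·105 = 255 mm; A_gv = 255 × 12 = 3060 mm².
A_nv = (255 − 2.5·35) × 12 = 2010 mm².
A_nt = (45 − 0.5·35) × 12 = 330 mm².
0.6 F_u A_nv = 542.7 kN; 0.6 F_y A_gv = 642.6 kN → shear rupture governs the shear term.
R_n = 542.7 + 1.0 × 450 × 330 / 1000 = 691.2 kN.
Allowable strength R_n/Ω = 691.2 / 2 = 346 kN.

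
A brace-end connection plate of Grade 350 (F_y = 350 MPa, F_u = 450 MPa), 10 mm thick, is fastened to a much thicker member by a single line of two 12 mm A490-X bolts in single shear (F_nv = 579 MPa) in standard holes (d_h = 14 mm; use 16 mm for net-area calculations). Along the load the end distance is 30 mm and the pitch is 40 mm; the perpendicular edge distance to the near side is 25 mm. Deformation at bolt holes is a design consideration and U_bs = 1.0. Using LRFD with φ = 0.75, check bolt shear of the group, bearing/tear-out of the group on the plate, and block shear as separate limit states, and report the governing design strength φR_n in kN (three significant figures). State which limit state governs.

Bolt shear: A_b = π·12²/4 = 113.1 mm²; R_n = 579 × 113.1 × 2 × 1 / 1000 = 131 kN → 0.75 × 131 = 98.2 kN.
Bearing: edge l_c = 23, r_n = 124.2 kN; interior l_c = 26, r_n = 129.6 kN; R_n = 124.2 + 1·129.6 = 253.8 kN → 190 kN.
Block shear: A_gv = 700, A_nv = 460, A_nt = 170 mm²; R_n = min(0.6F_uA_nv, 0.6F_yA_gv) + U_bs·F_u·A_nt = 200.7 kN → 151 kN.
Bolt shear governs: 98.2 kN.

98.2 kN (bolt shear governs)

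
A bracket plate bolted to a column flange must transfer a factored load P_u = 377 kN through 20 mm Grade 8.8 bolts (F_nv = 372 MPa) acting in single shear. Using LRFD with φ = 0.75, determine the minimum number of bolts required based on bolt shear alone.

A_b = π·20²/4 = 314.2 mm².
Per-bolt design strength φR_n = 0.75 × 372 × 314.2 × 1 / 1000 = 87.65 kN.
n ≥ 377 / 87.65 = 4.301 → use 5 bolts.

5 bolts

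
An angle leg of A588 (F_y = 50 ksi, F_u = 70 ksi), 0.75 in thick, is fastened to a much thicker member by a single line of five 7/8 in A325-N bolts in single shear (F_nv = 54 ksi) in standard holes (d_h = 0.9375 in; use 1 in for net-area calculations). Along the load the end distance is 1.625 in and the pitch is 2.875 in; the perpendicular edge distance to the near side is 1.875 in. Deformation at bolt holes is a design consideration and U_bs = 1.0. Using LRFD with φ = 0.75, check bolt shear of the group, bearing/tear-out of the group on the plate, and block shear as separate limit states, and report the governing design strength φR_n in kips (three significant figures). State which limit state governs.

122 kips (bolt shear governs)

Bolt shear: A_b = π·0.875²/4 = 0.6013 in²; R_n = 54 × 0.6013 × 5 × 1 = 162.4 kips → 0.75 × 162.4 = 122 kips.
Bearing: edge l_c = 1.156, r_n = 72.84 kips; interior l_c = 1.938, r_n = 110.3 kips; R_n = 72.84 + 4·110.3 = 513.8 kips → 385 kips.
Block shear: A_gv = 9.844, A_nv = 6.469, A_nt = 1.031 in²; R_n = min(0.6F_uA_nv, 0.6F_yA_gv) + U_bs·F_u·A_nt = 343.9 kips → 258 kips.
Bolt shear governs: 122 kips.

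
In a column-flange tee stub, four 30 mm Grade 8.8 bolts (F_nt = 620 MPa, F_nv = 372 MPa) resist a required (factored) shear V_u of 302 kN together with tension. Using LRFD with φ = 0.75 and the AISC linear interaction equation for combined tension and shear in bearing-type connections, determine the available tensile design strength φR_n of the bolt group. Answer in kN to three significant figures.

1210 kN

A_b = π·30²/4 = 706.9 mm²; f_rv = 302 × 1000 / (4 × 706.9) = 106.8 MPa.
F'_nt = 1.3 F_nt − (F_nt / φF_nv) f_rv = 1.3·620 − (620/(0.75·372))·106.8 = 568.6 MPa, capped at F_nt → F'_nt = 568.6 MPa.
R_n = F'_nt · A_b · n = 568.6 × 706.9 × 4 / 1000 = 1608 kN.
Design strength φR_n = 0.75 × 1608 = 1210 kN.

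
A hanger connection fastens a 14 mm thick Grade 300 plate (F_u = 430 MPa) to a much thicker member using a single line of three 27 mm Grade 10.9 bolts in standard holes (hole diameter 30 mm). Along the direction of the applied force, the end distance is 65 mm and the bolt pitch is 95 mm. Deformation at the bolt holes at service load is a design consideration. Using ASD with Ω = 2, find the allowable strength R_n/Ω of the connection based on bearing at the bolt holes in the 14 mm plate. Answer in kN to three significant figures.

571 kN

Per bolt r_n = 1.2 l_c t F_u ≤ 2.4 d t F_u; upper limit = 2.4 × 27 × 14 × 430 / 1000 = 390.1 kN.
Edge bolt: l_c = 65 − 30/2 = 50 mm → 1.2 × 50 × 14 × 430 / 1000 = 361.2 → r_n = 361.2 kN.
Interior bolts: l_c = 95 − 30 = 65 mm → 1.2 × 65 × 14 × 430 / 1000 = 469.6 → r_n = 390.1 kN.
R_n = 1 × 361.2 + 2 × 390.1 = 1141 kN.
Allowable strength R_n/Ω = 1141 / 2 = 571 kN.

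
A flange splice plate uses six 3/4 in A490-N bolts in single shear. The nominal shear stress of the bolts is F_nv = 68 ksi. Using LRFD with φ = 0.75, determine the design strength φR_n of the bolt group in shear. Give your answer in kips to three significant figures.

135 kips

A_b = π × 0.75² / 4 = 0.4418 in².
R_n = F_nv · A_b · n · n_s = 68 × 0.4418 × 6 × 1 = 180.2 kips.
Design strength φR_n = 0.75 × 180.2 = 135 kips.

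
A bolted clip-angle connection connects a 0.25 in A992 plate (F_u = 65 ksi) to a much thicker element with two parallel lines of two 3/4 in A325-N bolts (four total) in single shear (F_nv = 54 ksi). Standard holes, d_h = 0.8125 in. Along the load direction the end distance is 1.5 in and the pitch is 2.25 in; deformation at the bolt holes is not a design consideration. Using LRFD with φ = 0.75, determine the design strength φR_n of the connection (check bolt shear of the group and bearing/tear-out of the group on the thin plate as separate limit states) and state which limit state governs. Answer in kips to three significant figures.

Bolt shear: A_b = π·0.75²/4 = 0.4418 in²; R_n = 54 × 0.4418 × 4 × 1 = 95.43 kips → 0.75 × 95.43 = 71.6 kips.
Bearing (1.5 l_c t F_u ≤ 3.0 d t F_u): upper limit = 3.0·0.75·0.25·65 = 36.56 kips.
  Edge l_c = 1.5 − 0.8125/2 = 1.094 → r_n = 26.66 kips; interior l_c = 2.25 − 0.8125 = 1.438 → r_n = 35.04 kips.
  R_n,bearing = 2·26.66 + 2·35.04 = 123.4 kips → 0.75 × 123.4 = 92.5 kips.
Bolt shear governs: 71.6 kips.

71.6 kips (bolt shear governs)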